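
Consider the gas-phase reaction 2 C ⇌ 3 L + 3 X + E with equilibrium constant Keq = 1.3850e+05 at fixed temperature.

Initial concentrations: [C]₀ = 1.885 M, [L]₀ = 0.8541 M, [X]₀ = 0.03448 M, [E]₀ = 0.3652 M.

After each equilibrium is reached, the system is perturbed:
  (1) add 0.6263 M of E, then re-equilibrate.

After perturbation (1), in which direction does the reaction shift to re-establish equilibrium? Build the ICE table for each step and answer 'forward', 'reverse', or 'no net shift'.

Q₀ = 2.6250e-06 vs Keq = 1.3850e+05 ⇒ Q<K, forward
Step 1:
                  C         L         X         E
  Initial     1.885    0.8541   0.03448    0.3652
  Change     -1.794     2.691     2.691    0.8971
  Equil     0.09071     3.546     2.726     1.262
  solve Keq expr → x = 0.8971; check Q = 1.3850e+05
Then add 0.6263 M of E.
Step 2:
                  C         L         X         E
  Initial   0.09071     3.546     2.726     1.889
  Change    0.01723  -0.02584  -0.02584 -0.008614
  Equil      0.1079      3.52       2.7      1.88
  solve Keq expr → x = -0.008614; check Q = 1.3850e+05

Direction: reverse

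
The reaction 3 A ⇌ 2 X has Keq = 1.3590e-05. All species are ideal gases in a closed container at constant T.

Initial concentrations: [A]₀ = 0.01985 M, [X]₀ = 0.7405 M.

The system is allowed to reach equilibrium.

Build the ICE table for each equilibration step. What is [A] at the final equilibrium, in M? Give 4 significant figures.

Q₀ = 7.0108e+04 vs Keq = 1.3590e-05 ⇒ Q>K, reverse
Step 1:
                    A           X
  I           0.01985      0.7405
  C             1.104     -0.7361
  E             1.124    0.004393
  solve Keq expr → x = -0.3681; check Q = 1.3590e-05

[A]_eq = 1.124 M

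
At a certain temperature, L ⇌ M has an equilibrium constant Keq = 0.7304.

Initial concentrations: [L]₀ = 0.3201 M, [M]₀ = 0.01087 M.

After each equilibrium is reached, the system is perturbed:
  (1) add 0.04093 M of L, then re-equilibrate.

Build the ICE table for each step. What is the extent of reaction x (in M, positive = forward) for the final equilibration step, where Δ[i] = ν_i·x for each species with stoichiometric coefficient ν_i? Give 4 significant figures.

Q₀ = 0.03396 vs Keq = 0.7304 ⇒ Q<K, forward
Step 1:
                  L         M
  Initial    0.3201   0.01087
  Change    -0.1288    0.1288
  Equil      0.1913    0.1397
  solve Keq expr → x = 0.1288; check Q = 0.7304
Then add 0.04093 M of L.
Step 2:
                  L         M
  Initial    0.2322    0.1397
  Change   -0.01728   0.01728
  Equil      0.2149     0.157
  solve Keq expr → x = 0.01728; check Q = 0.7304

x = 0.01728 M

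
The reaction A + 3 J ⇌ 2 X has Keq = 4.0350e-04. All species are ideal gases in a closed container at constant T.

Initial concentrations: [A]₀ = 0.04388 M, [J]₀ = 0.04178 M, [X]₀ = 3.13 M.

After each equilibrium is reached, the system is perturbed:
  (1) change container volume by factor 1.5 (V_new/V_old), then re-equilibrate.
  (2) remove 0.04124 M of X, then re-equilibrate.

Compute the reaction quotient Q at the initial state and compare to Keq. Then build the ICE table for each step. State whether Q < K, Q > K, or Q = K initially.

Q₀ = 3.0614e+06 vs Keq = 4.0350e-04 ⇒ Q>K, reverse
Step 1:
                   A          J          X
  I          0.04388    0.04178       3.13
  C            1.452      4.355     -2.903
  E            1.496      4.397     0.2265
  solve Keq expr → x = -1.452; check Q = 4.0350e-04
Then change container volume by factor 1.5 (V_new/V_old).
Step 2:
                   A          J          X
  I           0.9971      2.931      0.151
  C           0.0228    0.06841    -0.0456
  E             1.02          3     0.1054
  solve Keq expr → x = -0.0228; check Q = 4.0350e-04
Then remove 0.04124 M of X.
Step 3:
                   A          J          X
  I             1.02          3    0.06416
  C         -0.01868   -0.05604    0.03736
  E            1.001      2.944     0.1015
  solve Keq expr → x = 0.01868; check Q = 4.0350e-04

Q₀ = 3.0614e+06; Q > K (proceeds reverse)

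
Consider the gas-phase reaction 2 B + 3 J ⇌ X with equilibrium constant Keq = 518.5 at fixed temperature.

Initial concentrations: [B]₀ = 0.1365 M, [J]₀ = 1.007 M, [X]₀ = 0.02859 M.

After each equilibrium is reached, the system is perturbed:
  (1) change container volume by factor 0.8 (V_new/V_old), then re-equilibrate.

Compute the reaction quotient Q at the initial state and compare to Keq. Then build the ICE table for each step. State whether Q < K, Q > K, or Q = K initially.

Q₀ = 1.503; Q < K (proceeds forward)

Q₀ = 1.503 vs Keq = 518.5 ⇒ Q<K, forward
Step 1:
                  B         J         X
  Initial    0.1365     1.007   0.02859
  Change    -0.1192   -0.1788    0.0596
  Equil      0.0173    0.8282   0.08819
  solve Keq expr → x = 0.0596; check Q = 518.5
Then change container volume by factor 0.8 (V_new/V_old).
Step 2:
                  B         J         X
  Initial   0.02163     1.035    0.1102
  Change  -0.007331    -0.011  0.003665
  Equil      0.0143     1.024    0.1139
  solve Keq expr → x = 0.003665; check Q = 518.5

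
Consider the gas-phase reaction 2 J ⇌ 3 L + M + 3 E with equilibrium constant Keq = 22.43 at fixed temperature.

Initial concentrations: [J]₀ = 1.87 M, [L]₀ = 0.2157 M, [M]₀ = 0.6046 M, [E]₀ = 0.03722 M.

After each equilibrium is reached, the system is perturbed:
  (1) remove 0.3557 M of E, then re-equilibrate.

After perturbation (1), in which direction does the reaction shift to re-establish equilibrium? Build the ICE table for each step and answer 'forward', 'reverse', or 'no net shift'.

Q₀ = 8.9467e-08 vs Keq = 22.43 ⇒ Q<K, forward
Step 1:
                  J         L         M         E
  init         1.87    0.2157    0.6046   0.03722
  Δ         -0.9788     1.468    0.4894     1.468
  eq         0.8912     1.684     1.094     1.505
  solve Keq expr → x = 0.4894; check Q = 22.43
Then remove 0.3557 M of E.
Step 2:
                  J         L         M         E
  init       0.8912     1.684     1.094      1.15
  Δ        -0.08899    0.1335    0.0445    0.1335
  eq         0.8022     1.817     1.138     1.283
  solve Keq expr → x = 0.0445; check Q = 22.43

Direction: forward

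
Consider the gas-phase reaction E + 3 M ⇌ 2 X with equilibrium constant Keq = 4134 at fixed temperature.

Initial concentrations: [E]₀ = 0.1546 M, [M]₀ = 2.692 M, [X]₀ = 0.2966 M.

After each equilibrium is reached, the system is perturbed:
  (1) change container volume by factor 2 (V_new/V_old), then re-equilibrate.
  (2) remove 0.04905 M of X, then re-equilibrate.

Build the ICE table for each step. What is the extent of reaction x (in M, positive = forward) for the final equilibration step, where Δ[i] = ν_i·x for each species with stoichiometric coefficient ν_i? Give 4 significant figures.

x = 4.7746e-06 M

Q₀ = 0.02917 vs Keq = 4134 ⇒ Q<K, forward
Step 1:
                  E         M         X
  init       0.1546     2.692    0.2966
  Δ         -0.1546   -0.4638    0.3092
  eq      8.0240e-06     2.228    0.6058
  solve Keq expr → x = 0.1546; check Q = 4134
Then change container volume by factor 2 (V_new/V_old).
Step 2:
                  E         M         X
  init    4.0120e-06     1.114    0.3029
  Δ       1.2032e-05 3.6095e-05 -2.4064e-05
  eq      1.6044e-05     1.114    0.3029
  solve Keq expr → x = -1.2032e-05; check Q = 4134
Then remove 0.04905 M of X.
Step 3:
                  E         M         X
  init    1.6044e-05     1.114    0.2538
  Δ       -4.7746e-06 -1.4324e-05 9.5491e-06
  eq      1.1269e-05     1.114    0.2538
  solve Keq expr → x = 4.7746e-06; check Q = 4134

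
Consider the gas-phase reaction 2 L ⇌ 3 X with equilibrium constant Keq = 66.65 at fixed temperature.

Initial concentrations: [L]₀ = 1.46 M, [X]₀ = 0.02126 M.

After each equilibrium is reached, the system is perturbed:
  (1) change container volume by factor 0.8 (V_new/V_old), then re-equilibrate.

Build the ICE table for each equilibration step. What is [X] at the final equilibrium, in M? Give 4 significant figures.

Q₀ = 4.5080e-06 vs Keq = 66.65 ⇒ Q<K, forward
Step 1:
                  L         X
  Initial      1.46   0.02126
  Change      -1.17     1.755
  Equil        0.29     1.776
  solve Keq expr → x = 0.585; check Q = 66.65
Then change container volume by factor 0.8 (V_new/V_old).
Step 2:
                  L         X
  Initial    0.3625      2.22
  Change    0.03037  -0.04556
  Equil      0.3929     2.175
  solve Keq expr → x = -0.01519; check Q = 66.65

[X]_eq = 2.175 M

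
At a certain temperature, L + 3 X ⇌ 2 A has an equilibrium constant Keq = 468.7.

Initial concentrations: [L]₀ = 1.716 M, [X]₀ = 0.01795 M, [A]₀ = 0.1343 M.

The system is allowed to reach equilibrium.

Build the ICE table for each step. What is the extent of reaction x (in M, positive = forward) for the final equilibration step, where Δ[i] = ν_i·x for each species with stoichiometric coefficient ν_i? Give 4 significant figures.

Q₀ = 1817 vs Keq = 468.7 ⇒ Q>K, reverse
Step 1:
                    L           X           A
  Initial       1.716     0.01795      0.1343
  Change     0.003118    0.009354   -0.006236
  Equil         1.719      0.0273      0.1281
  solve Keq expr → x = -0.003118; check Q = 468.7

x = -0.003118 M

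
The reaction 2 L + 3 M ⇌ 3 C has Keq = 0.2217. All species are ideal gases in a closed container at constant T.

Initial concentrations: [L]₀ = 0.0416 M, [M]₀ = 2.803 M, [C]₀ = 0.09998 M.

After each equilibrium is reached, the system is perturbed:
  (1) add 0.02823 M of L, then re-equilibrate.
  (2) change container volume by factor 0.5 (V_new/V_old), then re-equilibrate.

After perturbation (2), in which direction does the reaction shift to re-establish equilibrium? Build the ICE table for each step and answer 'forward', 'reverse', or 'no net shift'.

Q₀ = 0.02622 vs Keq = 0.2217 ⇒ Q<K, forward
Step 1:
                   L          M          C
  I           0.0416      2.803    0.09998
  C         -0.02003   -0.03005    0.03005
  E          0.02157      2.773       0.13
  solve Keq expr → x = 0.01002; check Q = 0.2217
Then add 0.02823 M of L.
Step 2:
                   L          M          C
  I           0.0498      2.773       0.13
  C         -0.01991   -0.02986    0.02986
  E          0.02989      2.743     0.1599
  solve Keq expr → x = 0.009954; check Q = 0.2217
Then change container volume by factor 0.5 (V_new/V_old).
Step 3:
                   L          M          C
  I          0.05978      5.486     0.3198
  C         -0.02429   -0.03643    0.03643
  E          0.03549       5.45     0.3562
  solve Keq expr → x = 0.01214; check Q = 0.2217

Direction: forward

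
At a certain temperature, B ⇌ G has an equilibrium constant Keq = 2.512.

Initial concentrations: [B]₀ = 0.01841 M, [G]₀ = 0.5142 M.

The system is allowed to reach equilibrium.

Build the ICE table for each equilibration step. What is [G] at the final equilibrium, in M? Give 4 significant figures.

Q₀ = 27.93 vs Keq = 2.512 ⇒ Q>K, reverse
Step 1:
                   B          G
  Initial    0.01841     0.5142
  Change      0.1332    -0.1332
  Equil       0.1517      0.381
  solve Keq expr → x = -0.1332; check Q = 2.512

[G]_eq = 0.381 M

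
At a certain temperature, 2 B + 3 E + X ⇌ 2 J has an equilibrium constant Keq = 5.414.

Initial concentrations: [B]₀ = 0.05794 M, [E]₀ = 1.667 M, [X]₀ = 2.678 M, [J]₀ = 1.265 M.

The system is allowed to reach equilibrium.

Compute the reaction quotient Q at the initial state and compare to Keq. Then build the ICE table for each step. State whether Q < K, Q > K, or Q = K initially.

Q₀ = 38.42 vs Keq = 5.414 ⇒ Q>K, reverse
Step 1:
                   B          E          X          J
  init       0.05794      1.667      2.678      1.265
  Δ          0.07329     0.1099    0.03665   -0.07329
  eq          0.1312      1.777      2.715      1.192
  solve Keq expr → x = -0.03665; check Q = 5.414

Q₀ = 38.42; Q > K (proceeds reverse)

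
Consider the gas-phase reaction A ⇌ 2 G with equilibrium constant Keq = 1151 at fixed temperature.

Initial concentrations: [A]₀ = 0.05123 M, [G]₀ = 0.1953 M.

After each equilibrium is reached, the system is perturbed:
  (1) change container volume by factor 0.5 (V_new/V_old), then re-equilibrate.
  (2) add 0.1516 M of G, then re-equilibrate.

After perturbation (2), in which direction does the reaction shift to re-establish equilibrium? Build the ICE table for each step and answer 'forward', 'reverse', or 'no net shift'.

Direction: reverse

Q₀ = 0.7445 vs Keq = 1151 ⇒ Q<K, forward
Step 1:
                    A           G
  init        0.05123      0.1953
  Δ          -0.05115      0.1023
  eq       7.6950e-05      0.2976
  solve Keq expr → x = 0.05115; check Q = 1151
Then change container volume by factor 0.5 (V_new/V_old).
Step 2:
                    A           G
  init     1.5390e-04      0.5952
  Δ        1.5358e-04 -3.0716e-04
  eq       3.0748e-04      0.5949
  solve Keq expr → x = -1.5358e-04; check Q = 1151
Then add 0.1516 M of G.
Step 3:
                    A           G
  init     3.0748e-04      0.7465
  Δ        1.7622e-04 -3.5244e-04
  eq       4.8370e-04      0.7462
  solve Keq expr → x = -1.7622e-04; check Q = 1151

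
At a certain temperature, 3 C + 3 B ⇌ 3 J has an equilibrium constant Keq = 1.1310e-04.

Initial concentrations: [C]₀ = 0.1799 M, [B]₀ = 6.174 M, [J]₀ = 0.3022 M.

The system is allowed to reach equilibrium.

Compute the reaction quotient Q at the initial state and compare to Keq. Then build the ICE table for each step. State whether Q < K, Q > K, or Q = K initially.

Q₀ = 0.02014 vs Keq = 1.1310e-04 ⇒ Q>K, reverse
Step 1:
                   C          B          J
  init        0.1799      6.174     0.3022
  Δ           0.1888     0.1888    -0.1888
  eq          0.3687      6.363     0.1134
  solve Keq expr → x = -0.06292; check Q = 1.1310e-04

Q₀ = 0.02014; Q > K (proceeds reverse)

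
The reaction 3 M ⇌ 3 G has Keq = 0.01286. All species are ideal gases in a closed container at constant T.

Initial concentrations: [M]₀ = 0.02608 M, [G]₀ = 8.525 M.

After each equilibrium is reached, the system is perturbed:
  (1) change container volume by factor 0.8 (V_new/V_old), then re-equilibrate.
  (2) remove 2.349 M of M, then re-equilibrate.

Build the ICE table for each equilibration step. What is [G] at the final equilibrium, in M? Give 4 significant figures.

[G]_eq = 1.583 M

Q₀ = 3.4927e+07 vs Keq = 0.01286 ⇒ Q>K, reverse
Step 1:
                  M         G
  Initial   0.02608     8.525
  Change      6.902    -6.902
  Equil       6.928     1.623
  solve Keq expr → x = -2.301; check Q = 0.01286
Then change container volume by factor 0.8 (V_new/V_old).
Step 2:
                  M         G
  Initial      8.66     2.029
  Change          0         0
  Equil        8.66     2.029
  solve Keq expr → x = 0; check Q = 0.01286
Then remove 2.349 M of M.
Step 3:
                  M         G
  Initial     6.311     2.029
  Change     0.4459   -0.4459
  Equil       6.757     1.583
  solve Keq expr → x = -0.1486; check Q = 0.01286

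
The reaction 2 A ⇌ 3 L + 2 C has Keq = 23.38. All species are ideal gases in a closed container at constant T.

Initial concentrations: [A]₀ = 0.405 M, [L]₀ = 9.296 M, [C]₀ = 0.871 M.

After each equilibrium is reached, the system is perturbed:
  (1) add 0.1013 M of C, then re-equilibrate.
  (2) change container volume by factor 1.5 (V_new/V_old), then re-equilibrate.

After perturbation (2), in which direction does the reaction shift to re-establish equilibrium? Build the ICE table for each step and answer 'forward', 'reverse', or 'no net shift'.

Direction: forward

Q₀ = 3715 vs Keq = 23.38 ⇒ Q>K, reverse
Step 1:
                   A          L          C
  I            0.405      9.296      0.871
  C           0.6567    -0.9851    -0.6567
  E            1.062      8.311     0.2143
  solve Keq expr → x = -0.3284; check Q = 23.38
Then add 0.1013 M of C.
Step 2:
                   A          L          C
  I            1.062      8.311     0.3156
  C          0.08006    -0.1201   -0.08006
  E            1.142      8.191     0.2355
  solve Keq expr → x = -0.04003; check Q = 23.38
Then change container volume by factor 1.5 (V_new/V_old).
Step 3:
                   A          L          C
  I           0.7612      5.461      0.157
  C         -0.08876     0.1331    0.08876
  E           0.6724      5.594     0.2458
  solve Keq expr → x = 0.04438; check Q = 23.38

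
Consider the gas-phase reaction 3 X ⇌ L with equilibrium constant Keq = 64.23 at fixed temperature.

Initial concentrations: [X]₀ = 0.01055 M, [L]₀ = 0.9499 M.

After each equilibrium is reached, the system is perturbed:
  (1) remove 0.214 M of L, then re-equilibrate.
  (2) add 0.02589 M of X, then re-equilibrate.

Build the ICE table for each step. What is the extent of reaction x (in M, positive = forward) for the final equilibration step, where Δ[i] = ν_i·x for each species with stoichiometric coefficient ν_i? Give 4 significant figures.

Q₀ = 8.0895e+05 vs Keq = 64.23 ⇒ Q>K, reverse
Step 1:
                  X         L
  I         0.01055    0.9499
  C          0.2282  -0.07606
  E          0.2387    0.8738
  solve Keq expr → x = -0.07606; check Q = 64.23
Then remove 0.214 M of L.
Step 2:
                  X         L
  I          0.2387    0.6598
  C        -0.02059  0.006862
  E          0.2181    0.6667
  solve Keq expr → x = 0.006862; check Q = 64.23
Then add 0.02589 M of X.
Step 3:
                  X         L
  I           0.244    0.6667
  C        -0.02499  0.008328
  E           0.219     0.675
  solve Keq expr → x = 0.008328; check Q = 64.23

x = 0.008328 M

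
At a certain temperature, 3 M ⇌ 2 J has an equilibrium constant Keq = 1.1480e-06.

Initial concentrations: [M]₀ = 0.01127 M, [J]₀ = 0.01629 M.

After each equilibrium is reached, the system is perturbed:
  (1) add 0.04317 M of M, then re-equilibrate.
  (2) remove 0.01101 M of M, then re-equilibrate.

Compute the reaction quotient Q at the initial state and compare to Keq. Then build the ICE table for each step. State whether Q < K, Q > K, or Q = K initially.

Q₀ = 185.4; Q > K (proceeds reverse)

Q₀ = 185.4 vs Keq = 1.1480e-06 ⇒ Q>K, reverse
Step 1:
                   M          J
  init       0.01127    0.01629
  Δ          0.02442   -0.01628
  eq         0.03569 7.2255e-06
  solve Keq expr → x = -0.008141; check Q = 1.1480e-06
Then add 0.04317 M of M.
Step 2:
                   M          J
  init       0.07886 7.2255e-06
  Δ       -2.4739e-05 1.6493e-05
  eq         0.07884 2.3718e-05
  solve Keq expr → x = 8.2465e-06; check Q = 1.1480e-06
Then remove 0.01101 M of M.
Step 3:
                   M          J
  init       0.06783 2.3718e-05
  Δ       7.1816e-06 -4.7877e-06
  eq         0.06784 1.8931e-05
  solve Keq expr → x = -2.3939e-06; check Q = 1.1480e-06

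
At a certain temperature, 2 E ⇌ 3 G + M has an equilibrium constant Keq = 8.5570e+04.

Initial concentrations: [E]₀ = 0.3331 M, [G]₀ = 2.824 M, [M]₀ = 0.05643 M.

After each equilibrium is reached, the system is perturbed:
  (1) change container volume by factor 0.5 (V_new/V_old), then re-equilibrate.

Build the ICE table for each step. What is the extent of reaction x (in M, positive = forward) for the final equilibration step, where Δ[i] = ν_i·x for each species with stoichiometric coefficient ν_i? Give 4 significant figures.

Q₀ = 11.45 vs Keq = 8.5570e+04 ⇒ Q<K, forward
Step 1:
                    E           G           M
  I            0.3331       2.824     0.05643
  C           -0.3235      0.4852      0.1617
  E          0.009612       3.309      0.2182
  solve Keq expr → x = 0.1617; check Q = 8.5570e+04
Then change container volume by factor 0.5 (V_new/V_old).
Step 2:
                    E           G           M
  I           0.01922       6.618      0.4363
  C           0.01857    -0.02786   -0.009287
  E            0.0378       6.591      0.4271
  solve Keq expr → x = -0.009287; check Q = 8.5570e+04

x = -0.009287 M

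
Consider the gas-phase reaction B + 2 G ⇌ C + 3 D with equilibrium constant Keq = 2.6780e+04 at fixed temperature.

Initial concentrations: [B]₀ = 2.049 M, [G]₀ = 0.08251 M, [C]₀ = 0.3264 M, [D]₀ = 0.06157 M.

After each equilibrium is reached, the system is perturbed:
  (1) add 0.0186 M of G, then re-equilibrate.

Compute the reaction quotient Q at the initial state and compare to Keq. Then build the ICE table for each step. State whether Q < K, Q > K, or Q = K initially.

Q₀ = 0.005461 vs Keq = 2.6780e+04 ⇒ Q<K, forward
Step 1:
                  B         G         C         D
  init        2.049   0.08251    0.3264   0.06157
  Δ        -0.04115   -0.0823   0.04115    0.1235
  eq          2.008 2.0808e-04    0.3676     0.185
  solve Keq expr → x = 0.04115; check Q = 2.6780e+04
Then add 0.0186 M of G.
Step 2:
                  B         G         C         D
  init        2.008   0.01881    0.3676     0.185
  Δ       -0.009274  -0.01855  0.009274   0.02782
  eq          1.999 2.6055e-04    0.3768    0.2128
  solve Keq expr → x = 0.009274; check Q = 2.6780e+04

Q₀ = 0.005461; Q < K (proceeds forward)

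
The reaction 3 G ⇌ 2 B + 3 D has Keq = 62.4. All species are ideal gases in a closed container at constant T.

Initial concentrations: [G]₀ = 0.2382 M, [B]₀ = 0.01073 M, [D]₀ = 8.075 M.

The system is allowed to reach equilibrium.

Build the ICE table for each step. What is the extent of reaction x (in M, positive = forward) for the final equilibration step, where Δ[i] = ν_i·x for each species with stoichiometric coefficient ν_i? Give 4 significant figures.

Q₀ = 4.485 vs Keq = 62.4 ⇒ Q<K, forward
Step 1:
                  G         B         D
  Initial    0.2382   0.01073     8.075
  Change   -0.03198   0.02132   0.03198
  Equil      0.2062   0.03205     8.107
  solve Keq expr → x = 0.01066; check Q = 62.4

x = 0.01066 M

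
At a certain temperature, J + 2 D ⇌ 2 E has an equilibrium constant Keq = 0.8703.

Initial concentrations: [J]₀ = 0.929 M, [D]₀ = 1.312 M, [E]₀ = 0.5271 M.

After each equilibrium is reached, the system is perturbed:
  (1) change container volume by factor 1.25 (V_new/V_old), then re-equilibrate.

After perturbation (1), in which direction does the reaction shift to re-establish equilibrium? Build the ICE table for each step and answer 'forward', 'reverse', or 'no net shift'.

Direction: reverse

Q₀ = 0.1737 vs Keq = 0.8703 ⇒ Q<K, forward
Step 1:
                  J         D         E
  I           0.929     1.312    0.5271
  C         -0.1515    -0.303     0.303
  E          0.7775     1.009    0.8301
  solve Keq expr → x = 0.1515; check Q = 0.8703
Then change container volume by factor 1.25 (V_new/V_old).
Step 2:
                  J         D         E
  I           0.622    0.8072     0.664
  C         0.01767   0.03535  -0.03535
  E          0.6397    0.8426    0.6287
  solve Keq expr → x = -0.01767; check Q = 0.8703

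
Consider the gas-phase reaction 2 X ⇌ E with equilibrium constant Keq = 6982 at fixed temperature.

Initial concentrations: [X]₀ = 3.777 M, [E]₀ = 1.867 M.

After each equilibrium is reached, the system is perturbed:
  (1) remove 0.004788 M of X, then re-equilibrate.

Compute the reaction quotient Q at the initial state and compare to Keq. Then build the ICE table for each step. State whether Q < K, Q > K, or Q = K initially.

Q₀ = 0.1309; Q < K (proceeds forward)

Q₀ = 0.1309 vs Keq = 6982 ⇒ Q<K, forward
Step 1:
                  X         E
  I           3.777     1.867
  C          -3.754     1.877
  E         0.02316     3.744
  solve Keq expr → x = 1.877; check Q = 6982
Then remove 0.004788 M of X.
Step 2:
                  X         E
  I         0.01837     3.744
  C        0.004781  -0.00239
  E         0.02315     3.742
  solve Keq expr → x = -0.00239; check Q = 6982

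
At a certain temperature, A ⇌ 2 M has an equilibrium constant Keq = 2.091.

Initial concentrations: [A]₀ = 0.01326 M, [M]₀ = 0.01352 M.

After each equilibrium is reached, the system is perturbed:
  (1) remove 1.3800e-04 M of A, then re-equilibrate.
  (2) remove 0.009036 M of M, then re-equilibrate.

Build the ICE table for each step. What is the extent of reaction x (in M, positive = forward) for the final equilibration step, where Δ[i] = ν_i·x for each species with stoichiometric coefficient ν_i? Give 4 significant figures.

Q₀ = 0.01379 vs Keq = 2.091 ⇒ Q<K, forward
Step 1:
                    A           M
  I           0.01326     0.01352
  C          -0.01255     0.02509
  E        7.1307e-04     0.03861
  solve Keq expr → x = 0.01255; check Q = 2.091
Then remove 1.3800e-04 M of A.
Step 2:
                    A           M
  I        5.7507e-04     0.03861
  C        1.2854e-04 -2.5707e-04
  E        7.0361e-04     0.03836
  solve Keq expr → x = -1.2854e-04; check Q = 2.091
Then remove 0.009036 M of M.
Step 3:
                    A           M
  I        7.0361e-04     0.02932
  C       -2.7679e-04  5.5358e-04
  E        4.2682e-04     0.02987
  solve Keq expr → x = 2.7679e-04; check Q = 2.091

x = 2.7679e-04 M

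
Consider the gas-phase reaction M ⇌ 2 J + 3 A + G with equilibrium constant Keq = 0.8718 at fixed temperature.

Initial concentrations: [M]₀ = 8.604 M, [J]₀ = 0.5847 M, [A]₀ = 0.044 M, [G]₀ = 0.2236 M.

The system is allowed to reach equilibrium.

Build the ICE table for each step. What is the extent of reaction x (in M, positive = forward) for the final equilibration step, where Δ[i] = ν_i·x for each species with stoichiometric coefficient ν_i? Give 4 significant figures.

Q₀ = 7.5683e-07 vs Keq = 0.8718 ⇒ Q<K, forward
Step 1:
                   M          J          A          G
  Initial      8.604     0.5847      0.044     0.2236
  Change     -0.5056      1.011      1.517     0.5056
  Equil        8.098      1.596      1.561     0.7292
  solve Keq expr → x = 0.5056; check Q = 0.8718

x = 0.5056 M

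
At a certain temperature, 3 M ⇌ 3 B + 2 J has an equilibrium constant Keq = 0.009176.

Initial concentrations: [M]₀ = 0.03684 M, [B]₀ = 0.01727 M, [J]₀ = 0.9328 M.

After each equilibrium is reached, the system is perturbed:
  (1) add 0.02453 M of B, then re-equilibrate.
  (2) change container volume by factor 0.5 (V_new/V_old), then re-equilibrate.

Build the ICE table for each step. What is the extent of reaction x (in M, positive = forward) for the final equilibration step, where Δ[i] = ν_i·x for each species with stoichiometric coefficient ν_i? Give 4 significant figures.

x = -0.003081 M

Q₀ = 0.08964 vs Keq = 0.009176 ⇒ Q>K, reverse
Step 1:
                  M         B         J
  Initial   0.03684   0.01727    0.9328
  Change   0.007509 -0.007509 -0.005006
  Equil     0.04435  0.009761    0.9278
  solve Keq expr → x = -0.002503; check Q = 0.009176
Then add 0.02453 M of B.
Step 2:
                  M         B         J
  Initial   0.04435   0.03429    0.9278
  Change    0.01999  -0.01999  -0.01333
  Equil     0.06434    0.0143    0.9145
  solve Keq expr → x = -0.006664; check Q = 0.009176
Then change container volume by factor 0.5 (V_new/V_old).
Step 3:
                  M         B         J
  Initial    0.1287    0.0286     1.829
  Change   0.009244 -0.009244 -0.006163
  Equil      0.1379   0.01935     1.823
  solve Keq expr → x = -0.003081; check Q = 0.009176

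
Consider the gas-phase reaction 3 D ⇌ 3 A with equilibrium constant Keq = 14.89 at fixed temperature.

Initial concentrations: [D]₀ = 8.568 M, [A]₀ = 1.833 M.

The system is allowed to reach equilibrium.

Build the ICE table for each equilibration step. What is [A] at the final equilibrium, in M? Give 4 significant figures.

Q₀ = 0.009791 vs Keq = 14.89 ⇒ Q<K, forward
Step 1:
                   D          A
  Initial      8.568      1.833
  Change      -5.562      5.562
  Equil        3.006      7.395
  solve Keq expr → x = 1.854; check Q = 14.89

[A]_eq = 7.395 M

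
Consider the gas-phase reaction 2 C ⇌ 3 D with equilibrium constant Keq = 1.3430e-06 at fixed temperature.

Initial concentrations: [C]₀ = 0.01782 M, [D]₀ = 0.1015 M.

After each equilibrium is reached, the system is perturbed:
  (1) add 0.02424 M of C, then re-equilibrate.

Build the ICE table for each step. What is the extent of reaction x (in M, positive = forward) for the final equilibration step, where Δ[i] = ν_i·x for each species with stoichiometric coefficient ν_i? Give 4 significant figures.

x = 1.2854e-04 M

Q₀ = 3.293 vs Keq = 1.3430e-06 ⇒ Q>K, reverse
Step 1:
                   C          D
  I          0.01782     0.1015
  C          0.06626   -0.09938
  E          0.08408   0.002117
  solve Keq expr → x = -0.03313; check Q = 1.3430e-06
Then add 0.02424 M of C.
Step 2:
                   C          D
  I           0.1083   0.002117
  C       -2.5707e-04 3.8561e-04
  E           0.1081   0.002503
  solve Keq expr → x = 1.2854e-04; check Q = 1.3430e-06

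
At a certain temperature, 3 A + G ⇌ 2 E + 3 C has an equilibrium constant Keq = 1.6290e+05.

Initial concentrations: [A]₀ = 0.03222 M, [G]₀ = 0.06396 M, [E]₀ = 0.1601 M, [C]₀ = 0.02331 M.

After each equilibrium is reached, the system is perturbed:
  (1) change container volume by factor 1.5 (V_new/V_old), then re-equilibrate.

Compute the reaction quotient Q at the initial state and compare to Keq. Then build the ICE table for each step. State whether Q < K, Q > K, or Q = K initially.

Q₀ = 0.1517; Q < K (proceeds forward)

Q₀ = 0.1517 vs Keq = 1.6290e+05 ⇒ Q<K, forward
Step 1:
                   A          G          E          C
  init       0.03222    0.06396     0.1601    0.02331
  Δ         -0.03137   -0.01046    0.02091    0.03137
  eq      8.5022e-04     0.0535      0.181    0.05468
  solve Keq expr → x = 0.01046; check Q = 1.6290e+05
Then change container volume by factor 1.5 (V_new/V_old).
Step 2:
                   A          G          E          C
  init    5.6682e-04    0.03567     0.1207    0.03645
  Δ       -7.0462e-05 -2.3487e-05 4.6974e-05 7.0462e-05
  eq      4.9635e-04    0.03565     0.1207    0.03652
  solve Keq expr → x = 2.3487e-05; check Q = 1.6290e+05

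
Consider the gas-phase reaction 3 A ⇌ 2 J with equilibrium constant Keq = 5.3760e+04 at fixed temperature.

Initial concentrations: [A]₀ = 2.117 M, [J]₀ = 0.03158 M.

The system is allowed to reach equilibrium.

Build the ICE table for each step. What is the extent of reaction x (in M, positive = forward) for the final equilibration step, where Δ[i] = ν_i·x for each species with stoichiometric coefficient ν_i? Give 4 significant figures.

x = 0.6945 M

Q₀ = 1.0511e-04 vs Keq = 5.3760e+04 ⇒ Q<K, forward
Step 1:
                    A           J
  I             2.117     0.03158
  C            -2.084       1.389
  E           0.03348       1.421
  solve Keq expr → x = 0.6945; check Q = 5.3760e+04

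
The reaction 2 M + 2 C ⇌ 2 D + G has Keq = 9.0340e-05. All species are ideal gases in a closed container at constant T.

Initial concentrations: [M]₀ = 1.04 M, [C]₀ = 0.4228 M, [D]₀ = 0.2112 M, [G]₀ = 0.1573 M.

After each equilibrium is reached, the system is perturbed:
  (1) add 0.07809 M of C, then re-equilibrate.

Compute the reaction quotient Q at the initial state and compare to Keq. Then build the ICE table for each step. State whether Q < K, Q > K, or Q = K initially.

Q₀ = 0.03629; Q > K (proceeds reverse)

Q₀ = 0.03629 vs Keq = 9.0340e-05 ⇒ Q>K, reverse
Step 1:
                    M           C           D           G
  Initial        1.04      0.4228      0.2112      0.1573
  Change       0.1836      0.1836     -0.1836    -0.09182
  Equil         1.224      0.6064     0.02756     0.06548
  solve Keq expr → x = -0.09182; check Q = 9.0340e-05
Then add 0.07809 M of C.
Step 2:
                    M           C           D           G
  Initial       1.224      0.6845     0.02756     0.06548
  Change    -0.002991   -0.002991    0.002991    0.001495
  Equil         1.221      0.6815     0.03055     0.06698
  solve Keq expr → x = 0.001495; check Q = 9.0340e-05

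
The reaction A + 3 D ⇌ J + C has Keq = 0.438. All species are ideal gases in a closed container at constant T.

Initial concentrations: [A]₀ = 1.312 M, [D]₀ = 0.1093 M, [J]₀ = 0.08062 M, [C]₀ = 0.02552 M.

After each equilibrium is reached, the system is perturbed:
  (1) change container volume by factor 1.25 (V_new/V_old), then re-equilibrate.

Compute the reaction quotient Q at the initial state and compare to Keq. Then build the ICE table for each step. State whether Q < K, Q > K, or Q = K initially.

Q₀ = 1.201; Q > K (proceeds reverse)

Q₀ = 1.201 vs Keq = 0.438 ⇒ Q>K, reverse
Step 1:
                   A          D          J          C
  init         1.312     0.1093    0.08062    0.02552
  Δ         0.007469    0.02241  -0.007469  -0.007469
  eq           1.319     0.1317    0.07315    0.01805
  solve Keq expr → x = -0.007469; check Q = 0.438
Then change container volume by factor 1.25 (V_new/V_old).
Step 2:
                   A          D          J          C
  init         1.056     0.1054    0.05852    0.01444
  Δ         0.002521   0.007564  -0.002521  -0.002521
  eq           1.058     0.1129      0.056    0.01192
  solve Keq expr → x = -0.002521; check Q = 0.438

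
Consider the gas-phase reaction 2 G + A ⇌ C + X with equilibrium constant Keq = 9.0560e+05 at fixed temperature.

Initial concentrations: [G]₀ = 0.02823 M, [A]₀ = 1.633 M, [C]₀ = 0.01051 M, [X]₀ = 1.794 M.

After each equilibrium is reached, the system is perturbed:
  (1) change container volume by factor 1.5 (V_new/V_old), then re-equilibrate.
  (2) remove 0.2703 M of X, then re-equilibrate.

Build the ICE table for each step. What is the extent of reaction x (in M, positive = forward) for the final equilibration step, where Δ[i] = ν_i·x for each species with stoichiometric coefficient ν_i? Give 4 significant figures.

x = 8.4475e-06 M

Q₀ = 14.49 vs Keq = 9.0560e+05 ⇒ Q<K, forward
Step 1:
                    G           A           C           X
  I           0.02823       1.633     0.01051       1.794
  C          -0.02806    -0.01403     0.01403     0.01403
  E        1.7395e-04       1.619     0.02454       1.808
  solve Keq expr → x = 0.01403; check Q = 9.0560e+05
Then change container volume by factor 1.5 (V_new/V_old).
Step 2:
                    G           A           C           X
  I        1.1597e-04       1.079     0.01636       1.205
  C        2.6005e-05  1.3003e-05 -1.3003e-05 -1.3003e-05
  E        1.4197e-04       1.079     0.01635       1.205
  solve Keq expr → x = -1.3003e-05; check Q = 9.0560e+05
Then remove 0.2703 M of X.
Step 3:
                    G           A           C           X
  I        1.4197e-04       1.079     0.01635       0.935
  C       -1.6895e-05 -8.4475e-06  8.4475e-06  8.4475e-06
  E        1.2508e-04       1.079     0.01635       0.935
  solve Keq expr → x = 8.4475e-06; check Q = 9.0560e+05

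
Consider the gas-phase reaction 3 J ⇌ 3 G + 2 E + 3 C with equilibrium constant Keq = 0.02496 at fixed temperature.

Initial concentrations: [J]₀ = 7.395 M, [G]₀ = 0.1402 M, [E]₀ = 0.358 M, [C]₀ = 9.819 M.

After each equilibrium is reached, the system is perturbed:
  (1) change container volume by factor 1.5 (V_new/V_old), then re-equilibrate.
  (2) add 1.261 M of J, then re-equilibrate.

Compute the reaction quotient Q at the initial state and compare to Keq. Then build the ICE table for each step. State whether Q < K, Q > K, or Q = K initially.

Q₀ = 8.2679e-04 vs Keq = 0.02496 ⇒ Q<K, forward
Step 1:
                   J          G          E          C
  I            7.395     0.1402      0.358      9.819
  C          -0.1977     0.1977     0.1318     0.1977
  E            7.197     0.3379     0.4898      10.02
  solve Keq expr → x = 0.06591; check Q = 0.02496
Then change container volume by factor 1.5 (V_new/V_old).
Step 2:
                   J          G          E          C
  I            4.798     0.2253     0.3265      6.678
  C          -0.1339     0.1339    0.08927     0.1339
  E            4.664     0.3592     0.4158      6.812
  solve Keq expr → x = 0.04464; check Q = 0.02496
Then add 1.261 M of J.
Step 3:
                   J          G          E          C
  I            5.925     0.3592     0.4158      6.812
  C         -0.06127    0.06127    0.04084    0.06127
  E            5.864     0.4205     0.4567      6.873
  solve Keq expr → x = 0.02042; check Q = 0.02496

Q₀ = 8.2679e-04; Q < K (proceeds forward)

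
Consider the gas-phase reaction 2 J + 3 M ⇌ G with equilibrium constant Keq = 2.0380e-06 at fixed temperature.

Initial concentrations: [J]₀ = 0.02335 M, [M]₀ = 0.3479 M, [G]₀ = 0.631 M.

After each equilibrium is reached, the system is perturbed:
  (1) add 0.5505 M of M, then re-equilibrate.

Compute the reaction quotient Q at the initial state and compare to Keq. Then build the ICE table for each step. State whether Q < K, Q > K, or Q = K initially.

Q₀ = 2.7485e+04 vs Keq = 2.0380e-06 ⇒ Q>K, reverse
Step 1:
                   J          M          G
  I          0.02335     0.3479      0.631
  C            1.262      1.893     -0.631
  E            1.285      2.241 3.7879e-05
  solve Keq expr → x = -0.631; check Q = 2.0380e-06
Then add 0.5505 M of M.
Step 2:
                   J          M          G
  I            1.285      2.791 3.7879e-05
  C       -7.0642e-05 -1.0596e-04 3.5321e-05
  E            1.285      2.791 7.3200e-05
  solve Keq expr → x = 3.5321e-05; check Q = 2.0380e-06

Q₀ = 2.7485e+04; Q > K (proceeds reverse)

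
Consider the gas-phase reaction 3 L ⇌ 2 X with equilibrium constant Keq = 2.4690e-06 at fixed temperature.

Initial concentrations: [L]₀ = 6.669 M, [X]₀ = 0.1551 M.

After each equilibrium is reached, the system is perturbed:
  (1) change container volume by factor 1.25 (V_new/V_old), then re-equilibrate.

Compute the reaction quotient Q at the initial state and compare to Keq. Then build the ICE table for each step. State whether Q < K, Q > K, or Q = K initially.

Q₀ = 8.1104e-05; Q > K (proceeds reverse)

Q₀ = 8.1104e-05 vs Keq = 2.4690e-06 ⇒ Q>K, reverse
Step 1:
                    L           X
  I             6.669      0.1551
  C            0.1903     -0.1269
  E             6.859     0.02823
  solve Keq expr → x = -0.06344; check Q = 2.4690e-06
Then change container volume by factor 1.25 (V_new/V_old).
Step 2:
                    L           X
  I             5.487     0.02258
  C          0.003547   -0.002365
  E             5.491     0.02022
  solve Keq expr → x = -0.001182; check Q = 2.4690e-06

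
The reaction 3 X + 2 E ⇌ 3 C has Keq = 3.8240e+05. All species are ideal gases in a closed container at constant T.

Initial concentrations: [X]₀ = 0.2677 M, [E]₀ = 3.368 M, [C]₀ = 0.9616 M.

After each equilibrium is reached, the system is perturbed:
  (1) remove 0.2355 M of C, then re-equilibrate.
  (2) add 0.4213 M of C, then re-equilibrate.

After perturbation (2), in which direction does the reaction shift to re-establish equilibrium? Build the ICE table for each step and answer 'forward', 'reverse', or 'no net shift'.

Q₀ = 4.086 vs Keq = 3.8240e+05 ⇒ Q<K, forward
Step 1:
                  X         E         C
  init       0.2677     3.368    0.9616
  Δ         -0.2599   -0.1733    0.2599
  eq       0.007759     3.195     1.222
  solve Keq expr → x = 0.08665; check Q = 3.8240e+05
Then remove 0.2355 M of C.
Step 2:
                  X         E         C
  init     0.007759     3.195     0.986
  Δ       -0.001485 -9.9003e-04  0.001485
  eq       0.006274     3.194    0.9875
  solve Keq expr → x = 4.9501e-04; check Q = 3.8240e+05
Then add 0.4213 M of C.
Step 3:
                  X         E         C
  init     0.006274     3.194     1.409
  Δ        0.002656  0.001771 -0.002656
  eq        0.00893     3.195     1.406
  solve Keq expr → x = -8.8542e-04; check Q = 3.8240e+05

Direction: reverse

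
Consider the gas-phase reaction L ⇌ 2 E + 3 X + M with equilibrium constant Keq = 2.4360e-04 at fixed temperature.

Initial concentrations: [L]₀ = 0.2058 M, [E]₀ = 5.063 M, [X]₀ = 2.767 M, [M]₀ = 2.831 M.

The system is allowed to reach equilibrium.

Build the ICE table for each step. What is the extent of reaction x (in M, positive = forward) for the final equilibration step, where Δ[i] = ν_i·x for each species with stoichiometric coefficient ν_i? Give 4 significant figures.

Q₀ = 7470 vs Keq = 2.4360e-04 ⇒ Q>K, reverse
Step 1:
                   L          E          X          M
  init        0.2058      5.063      2.767      2.831
  Δ           0.9144     -1.829     -2.743    -0.9144
  eq            1.12      3.234    0.02388      1.917
  solve Keq expr → x = -0.9144; check Q = 2.4360e-04

x = -0.9144 M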